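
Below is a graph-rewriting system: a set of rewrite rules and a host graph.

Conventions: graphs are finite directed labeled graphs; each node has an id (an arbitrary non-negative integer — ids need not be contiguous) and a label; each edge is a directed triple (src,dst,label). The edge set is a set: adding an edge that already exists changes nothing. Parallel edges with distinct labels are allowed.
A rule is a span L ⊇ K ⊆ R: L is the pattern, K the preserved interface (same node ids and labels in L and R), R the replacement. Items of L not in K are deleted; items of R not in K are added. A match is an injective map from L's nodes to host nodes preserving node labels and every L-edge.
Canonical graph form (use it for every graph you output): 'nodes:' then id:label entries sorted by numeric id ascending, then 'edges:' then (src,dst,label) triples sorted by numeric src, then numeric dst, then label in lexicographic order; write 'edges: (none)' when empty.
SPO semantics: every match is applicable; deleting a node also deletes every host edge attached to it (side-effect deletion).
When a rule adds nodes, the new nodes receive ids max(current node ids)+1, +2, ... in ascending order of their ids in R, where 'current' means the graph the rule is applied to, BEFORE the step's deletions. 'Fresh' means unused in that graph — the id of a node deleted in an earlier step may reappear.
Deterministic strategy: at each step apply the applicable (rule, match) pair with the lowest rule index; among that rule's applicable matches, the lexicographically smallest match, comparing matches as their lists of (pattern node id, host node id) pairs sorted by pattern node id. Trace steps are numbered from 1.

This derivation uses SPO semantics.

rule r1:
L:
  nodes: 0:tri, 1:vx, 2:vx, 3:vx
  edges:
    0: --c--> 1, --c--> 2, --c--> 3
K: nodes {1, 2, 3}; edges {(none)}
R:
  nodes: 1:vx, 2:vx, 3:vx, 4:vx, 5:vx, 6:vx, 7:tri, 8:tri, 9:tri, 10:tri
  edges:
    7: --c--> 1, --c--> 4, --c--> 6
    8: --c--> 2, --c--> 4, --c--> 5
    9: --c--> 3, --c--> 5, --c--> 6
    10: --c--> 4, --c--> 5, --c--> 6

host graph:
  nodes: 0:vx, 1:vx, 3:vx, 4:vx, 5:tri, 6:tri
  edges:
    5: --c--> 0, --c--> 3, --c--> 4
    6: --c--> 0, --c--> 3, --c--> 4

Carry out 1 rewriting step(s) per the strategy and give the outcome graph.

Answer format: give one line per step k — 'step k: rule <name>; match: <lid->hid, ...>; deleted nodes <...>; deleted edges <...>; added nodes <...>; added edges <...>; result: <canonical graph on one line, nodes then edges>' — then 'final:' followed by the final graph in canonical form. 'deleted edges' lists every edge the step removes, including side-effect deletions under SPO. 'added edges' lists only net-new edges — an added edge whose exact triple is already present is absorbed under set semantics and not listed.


step 1: rule r1; match: 0->5, 1->0, 2->3, 3->4; deleted nodes 5; deleted edges (5,0,c); (5,3,c); (5,4,c); added nodes 7, 8, 9, 10, 11, 12, 13; added edges (10,0,c); (10,7,c); (10,9,c); (11,3,c); (11,7,c); (11,8,c); (12,4,c); (12,8,c); (12,9,c); (13,7,c); (13,8,c); (13,9,c); result: nodes: 0:vx, 1:vx, 3:vx, 4:vx, 6:tri, 7:vx, 8:vx, 9:vx, 10:tri, 11:tri, 12:tri, 13:tri edges: (6,0,c); (6,3,c); (6,4,c); (10,0,c); (10,7,c); (10,9,c); (11,3,c); (11,7,c); (11,8,c); (12,4,c); (12,8,c); (12,9,c); (13,7,c); (13,8,c); (13,9,c)
final:
nodes: 0:vx, 1:vx, 3:vx, 4:vx, 6:tri, 7:vx, 8:vx, 9:vx, 10:tri, 11:tri, 12:tri, 13:tri
edges: (6,0,c); (6,3,c); (6,4,c); (10,0,c); (10,7,c); (10,9,c); (11,3,c); (11,7,c); (11,8,c); (12,4,c); (12,8,c); (12,9,c); (13,7,c); (13,8,c); (13,9,c)


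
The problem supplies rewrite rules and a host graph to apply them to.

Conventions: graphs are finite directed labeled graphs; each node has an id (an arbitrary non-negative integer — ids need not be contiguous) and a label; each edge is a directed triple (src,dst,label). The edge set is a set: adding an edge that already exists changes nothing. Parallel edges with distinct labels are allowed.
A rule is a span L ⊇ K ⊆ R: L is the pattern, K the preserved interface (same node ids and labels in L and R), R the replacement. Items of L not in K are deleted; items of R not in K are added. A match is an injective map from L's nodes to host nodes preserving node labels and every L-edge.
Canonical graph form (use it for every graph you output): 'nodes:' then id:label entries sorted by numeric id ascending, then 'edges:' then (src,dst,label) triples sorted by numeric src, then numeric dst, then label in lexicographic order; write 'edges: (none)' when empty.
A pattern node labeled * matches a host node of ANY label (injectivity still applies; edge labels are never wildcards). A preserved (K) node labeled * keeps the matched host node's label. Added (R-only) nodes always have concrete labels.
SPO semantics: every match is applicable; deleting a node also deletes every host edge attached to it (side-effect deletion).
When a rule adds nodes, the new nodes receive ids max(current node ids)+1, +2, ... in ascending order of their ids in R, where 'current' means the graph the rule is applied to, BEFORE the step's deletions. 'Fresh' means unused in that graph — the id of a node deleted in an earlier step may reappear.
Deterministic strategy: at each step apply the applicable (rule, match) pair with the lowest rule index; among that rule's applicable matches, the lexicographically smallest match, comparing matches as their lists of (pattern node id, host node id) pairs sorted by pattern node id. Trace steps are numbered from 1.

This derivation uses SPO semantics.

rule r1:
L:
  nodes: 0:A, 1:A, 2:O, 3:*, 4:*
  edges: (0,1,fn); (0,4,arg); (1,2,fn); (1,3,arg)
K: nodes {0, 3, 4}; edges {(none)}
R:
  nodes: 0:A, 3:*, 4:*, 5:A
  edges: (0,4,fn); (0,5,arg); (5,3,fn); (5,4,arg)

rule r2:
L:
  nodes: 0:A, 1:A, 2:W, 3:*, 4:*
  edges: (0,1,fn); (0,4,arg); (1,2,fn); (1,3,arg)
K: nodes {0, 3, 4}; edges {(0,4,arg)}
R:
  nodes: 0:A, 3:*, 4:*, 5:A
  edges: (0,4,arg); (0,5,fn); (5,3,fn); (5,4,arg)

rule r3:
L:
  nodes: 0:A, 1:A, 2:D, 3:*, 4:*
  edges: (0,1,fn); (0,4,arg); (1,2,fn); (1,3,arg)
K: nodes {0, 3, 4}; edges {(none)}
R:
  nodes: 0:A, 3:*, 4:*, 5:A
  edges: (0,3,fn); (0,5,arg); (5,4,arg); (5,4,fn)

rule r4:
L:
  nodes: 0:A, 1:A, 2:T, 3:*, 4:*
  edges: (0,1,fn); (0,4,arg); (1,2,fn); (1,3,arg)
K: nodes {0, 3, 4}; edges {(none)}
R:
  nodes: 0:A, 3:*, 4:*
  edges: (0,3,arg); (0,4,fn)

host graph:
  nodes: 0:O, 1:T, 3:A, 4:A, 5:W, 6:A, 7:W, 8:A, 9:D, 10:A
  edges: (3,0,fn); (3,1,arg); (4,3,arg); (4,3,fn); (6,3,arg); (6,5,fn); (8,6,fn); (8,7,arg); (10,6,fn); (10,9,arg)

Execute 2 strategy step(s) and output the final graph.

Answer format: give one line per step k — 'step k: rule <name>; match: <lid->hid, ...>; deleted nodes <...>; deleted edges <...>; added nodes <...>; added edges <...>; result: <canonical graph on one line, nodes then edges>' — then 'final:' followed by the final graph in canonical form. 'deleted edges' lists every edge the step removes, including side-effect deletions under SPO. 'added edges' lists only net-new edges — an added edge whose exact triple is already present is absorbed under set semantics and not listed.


step 1: rule r2; match: 0->8, 1->6, 2->5, 3->3, 4->7; deleted nodes 5, 6; deleted edges (6,3,arg); (6,5,fn); (8,6,fn); (10,6,fn); added nodes 11; added edges (8,11,fn); (11,3,fn); (11,7,arg); result: nodes: 0:O, 1:T, 3:A, 4:A, 7:W, 8:A, 9:D, 10:A, 11:A edges: (3,0,fn); (3,1,arg); (4,3,arg); (4,3,fn); (8,7,arg); (8,11,fn); (10,9,arg); (11,3,fn); (11,7,arg)
step 2: rule r1; match: 0->11, 1->3, 2->0, 3->1, 4->7; deleted nodes 0, 3; deleted edges (3,0,fn); (3,1,arg); (4,3,arg); (4,3,fn); (11,3,fn); (11,7,arg); added nodes 12; added edges (11,7,fn); (11,12,arg); (12,1,fn); (12,7,arg); result: nodes: 1:T, 4:A, 7:W, 8:A, 9:D, 10:A, 11:A, 12:A edges: (8,7,arg); (8,11,fn); (10,9,arg); (11,7,fn); (11,12,arg); (12,1,fn); (12,7,arg)
final:
nodes: 1:T, 4:A, 7:W, 8:A, 9:D, 10:A, 11:A, 12:A
edges: (8,7,arg); (8,11,fn); (10,9,arg); (11,7,fn); (11,12,arg); (12,1,fn); (12,7,arg)


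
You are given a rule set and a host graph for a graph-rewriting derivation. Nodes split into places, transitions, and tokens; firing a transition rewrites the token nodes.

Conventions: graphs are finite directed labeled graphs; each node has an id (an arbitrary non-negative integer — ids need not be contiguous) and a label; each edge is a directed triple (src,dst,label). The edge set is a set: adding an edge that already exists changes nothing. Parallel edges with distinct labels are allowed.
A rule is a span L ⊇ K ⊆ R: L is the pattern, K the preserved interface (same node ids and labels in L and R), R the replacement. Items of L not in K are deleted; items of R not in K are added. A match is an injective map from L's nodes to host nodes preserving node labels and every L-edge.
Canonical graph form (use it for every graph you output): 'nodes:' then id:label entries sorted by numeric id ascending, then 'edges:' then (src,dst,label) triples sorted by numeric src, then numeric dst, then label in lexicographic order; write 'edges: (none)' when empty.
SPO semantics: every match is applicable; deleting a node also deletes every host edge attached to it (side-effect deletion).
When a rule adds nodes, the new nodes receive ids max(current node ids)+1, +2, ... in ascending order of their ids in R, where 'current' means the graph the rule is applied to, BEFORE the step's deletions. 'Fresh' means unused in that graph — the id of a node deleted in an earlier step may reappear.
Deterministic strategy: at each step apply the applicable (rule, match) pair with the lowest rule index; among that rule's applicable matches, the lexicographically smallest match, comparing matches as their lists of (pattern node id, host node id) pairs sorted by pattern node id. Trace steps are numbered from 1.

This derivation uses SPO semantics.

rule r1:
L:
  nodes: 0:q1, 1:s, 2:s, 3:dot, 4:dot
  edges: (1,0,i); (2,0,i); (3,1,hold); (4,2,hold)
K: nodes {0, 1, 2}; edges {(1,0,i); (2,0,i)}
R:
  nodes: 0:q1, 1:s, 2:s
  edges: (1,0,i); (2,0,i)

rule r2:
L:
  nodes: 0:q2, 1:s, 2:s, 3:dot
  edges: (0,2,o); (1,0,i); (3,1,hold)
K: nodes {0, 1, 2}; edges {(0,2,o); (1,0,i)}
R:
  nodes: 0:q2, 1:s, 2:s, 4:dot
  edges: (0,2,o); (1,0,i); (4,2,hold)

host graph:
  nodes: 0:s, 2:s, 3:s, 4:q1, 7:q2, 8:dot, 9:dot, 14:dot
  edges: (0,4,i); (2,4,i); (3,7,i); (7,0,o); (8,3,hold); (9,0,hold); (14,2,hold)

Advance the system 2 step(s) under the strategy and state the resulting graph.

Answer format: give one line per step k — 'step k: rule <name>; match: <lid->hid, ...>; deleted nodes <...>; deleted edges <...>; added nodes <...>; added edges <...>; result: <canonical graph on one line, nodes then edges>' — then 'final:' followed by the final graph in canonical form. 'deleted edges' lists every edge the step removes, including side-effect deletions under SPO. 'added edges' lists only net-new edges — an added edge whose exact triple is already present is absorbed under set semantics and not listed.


step 1: rule r1; match: 0->4, 1->0, 2->2, 3->9, 4->14; deleted nodes 9, 14; deleted edges (9,0,hold); (14,2,hold); added nodes (none); added edges (none); result: nodes: 0:s, 2:s, 3:s, 4:q1, 7:q2, 8:dot edges: (0,4,i); (2,4,i); (3,7,i); (7,0,o); (8,3,hold)
step 2: rule r2; match: 0->7, 1->3, 2->0, 3->8; deleted nodes 8; deleted edges (8,3,hold); added nodes 9; added edges (9,0,hold); result: nodes: 0:s, 2:s, 3:s, 4:q1, 7:q2, 9:dot edges: (0,4,i); (2,4,i); (3,7,i); (7,0,o); (9,0,hold)
final:
nodes: 0:s, 2:s, 3:s, 4:q1, 7:q2, 9:dot
edges: (0,4,i); (2,4,i); (3,7,i); (7,0,o); (9,0,hold)


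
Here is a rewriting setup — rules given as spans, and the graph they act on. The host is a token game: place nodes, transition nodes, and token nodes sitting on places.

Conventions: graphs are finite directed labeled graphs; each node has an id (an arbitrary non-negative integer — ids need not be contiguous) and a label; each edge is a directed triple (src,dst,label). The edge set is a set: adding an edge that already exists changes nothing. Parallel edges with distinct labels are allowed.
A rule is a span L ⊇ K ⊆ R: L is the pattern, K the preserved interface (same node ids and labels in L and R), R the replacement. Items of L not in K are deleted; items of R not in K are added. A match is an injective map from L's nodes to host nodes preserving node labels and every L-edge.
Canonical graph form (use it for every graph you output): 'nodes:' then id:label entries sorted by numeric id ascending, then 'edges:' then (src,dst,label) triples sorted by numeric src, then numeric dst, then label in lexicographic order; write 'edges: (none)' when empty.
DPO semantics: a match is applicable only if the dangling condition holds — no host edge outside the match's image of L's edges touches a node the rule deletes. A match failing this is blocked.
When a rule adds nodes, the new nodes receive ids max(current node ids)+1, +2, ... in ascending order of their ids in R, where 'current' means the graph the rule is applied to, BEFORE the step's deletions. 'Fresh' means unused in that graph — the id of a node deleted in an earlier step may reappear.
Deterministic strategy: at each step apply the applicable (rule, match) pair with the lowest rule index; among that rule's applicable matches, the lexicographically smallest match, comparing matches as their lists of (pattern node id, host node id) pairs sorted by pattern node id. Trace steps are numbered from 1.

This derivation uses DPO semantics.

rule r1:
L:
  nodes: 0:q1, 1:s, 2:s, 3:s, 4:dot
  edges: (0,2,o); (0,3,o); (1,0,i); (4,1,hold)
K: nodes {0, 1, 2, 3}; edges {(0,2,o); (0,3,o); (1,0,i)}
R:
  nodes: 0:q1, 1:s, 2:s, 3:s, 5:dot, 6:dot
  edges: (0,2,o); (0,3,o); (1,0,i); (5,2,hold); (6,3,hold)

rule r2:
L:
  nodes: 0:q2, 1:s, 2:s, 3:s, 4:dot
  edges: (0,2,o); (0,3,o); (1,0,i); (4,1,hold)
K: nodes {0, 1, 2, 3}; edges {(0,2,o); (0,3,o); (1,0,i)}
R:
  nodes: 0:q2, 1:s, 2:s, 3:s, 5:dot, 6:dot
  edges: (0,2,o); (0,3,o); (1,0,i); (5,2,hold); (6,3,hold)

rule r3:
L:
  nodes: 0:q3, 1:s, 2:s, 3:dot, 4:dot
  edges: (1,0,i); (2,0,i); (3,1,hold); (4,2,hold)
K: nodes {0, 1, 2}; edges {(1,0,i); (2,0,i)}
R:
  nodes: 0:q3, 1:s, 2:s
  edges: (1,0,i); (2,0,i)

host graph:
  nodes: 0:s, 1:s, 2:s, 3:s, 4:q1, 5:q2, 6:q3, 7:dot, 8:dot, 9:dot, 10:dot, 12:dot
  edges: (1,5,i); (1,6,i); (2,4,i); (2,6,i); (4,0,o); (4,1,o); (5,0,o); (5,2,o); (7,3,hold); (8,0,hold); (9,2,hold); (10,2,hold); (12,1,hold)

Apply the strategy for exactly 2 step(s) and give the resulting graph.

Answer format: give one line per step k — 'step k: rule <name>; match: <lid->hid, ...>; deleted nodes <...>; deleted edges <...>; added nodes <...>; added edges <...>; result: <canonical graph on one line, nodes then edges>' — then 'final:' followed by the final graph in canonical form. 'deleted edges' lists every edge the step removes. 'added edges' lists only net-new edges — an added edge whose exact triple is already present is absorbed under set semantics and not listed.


step 1: rule r1; match: 0->4, 1->2, 2->0, 3->1, 4->9; deleted nodes 9; deleted edges (9,2,hold); added nodes 13, 14; added edges (13,0,hold); (14,1,hold); result: nodes: 0:s, 1:s, 2:s, 3:s, 4:q1, 5:q2, 6:q3, 7:dot, 8:dot, 10:dot, 12:dot, 13:dot, 14:dot edges: (1,5,i); (1,6,i); (2,4,i); (2,6,i); (4,0,o); (4,1,o); (5,0,o); (5,2,o); (7,3,hold); (8,0,hold); (10,2,hold); (12,1,hold); (13,0,hold); (14,1,hold)
step 2: rule r1; match: 0->4, 1->2, 2->0, 3->1, 4->10; deleted nodes 10; deleted edges (10,2,hold); added nodes 15, 16; added edges (15,0,hold); (16,1,hold); result: nodes: 0:s, 1:s, 2:s, 3:s, 4:q1, 5:q2, 6:q3, 7:dot, 8:dot, 12:dot, 13:dot, 14:dot, 15:dot, 16:dot edges: (1,5,i); (1,6,i); (2,4,i); (2,6,i); (4,0,o); (4,1,o); (5,0,o); (5,2,o); (7,3,hold); (8,0,hold); (12,1,hold); (13,0,hold); (14,1,hold); (15,0,hold); (16,1,hold)
final:
nodes: 0:s, 1:s, 2:s, 3:s, 4:q1, 5:q2, 6:q3, 7:dot, 8:dot, 12:dot, 13:dot, 14:dot, 15:dot, 16:dot
edges: (1,5,i); (1,6,i); (2,4,i); (2,6,i); (4,0,o); (4,1,o); (5,0,o); (5,2,o); (7,3,hold); (8,0,hold); (12,1,hold); (13,0,hold); (14,1,hold); (15,0,hold); (16,1,hold)


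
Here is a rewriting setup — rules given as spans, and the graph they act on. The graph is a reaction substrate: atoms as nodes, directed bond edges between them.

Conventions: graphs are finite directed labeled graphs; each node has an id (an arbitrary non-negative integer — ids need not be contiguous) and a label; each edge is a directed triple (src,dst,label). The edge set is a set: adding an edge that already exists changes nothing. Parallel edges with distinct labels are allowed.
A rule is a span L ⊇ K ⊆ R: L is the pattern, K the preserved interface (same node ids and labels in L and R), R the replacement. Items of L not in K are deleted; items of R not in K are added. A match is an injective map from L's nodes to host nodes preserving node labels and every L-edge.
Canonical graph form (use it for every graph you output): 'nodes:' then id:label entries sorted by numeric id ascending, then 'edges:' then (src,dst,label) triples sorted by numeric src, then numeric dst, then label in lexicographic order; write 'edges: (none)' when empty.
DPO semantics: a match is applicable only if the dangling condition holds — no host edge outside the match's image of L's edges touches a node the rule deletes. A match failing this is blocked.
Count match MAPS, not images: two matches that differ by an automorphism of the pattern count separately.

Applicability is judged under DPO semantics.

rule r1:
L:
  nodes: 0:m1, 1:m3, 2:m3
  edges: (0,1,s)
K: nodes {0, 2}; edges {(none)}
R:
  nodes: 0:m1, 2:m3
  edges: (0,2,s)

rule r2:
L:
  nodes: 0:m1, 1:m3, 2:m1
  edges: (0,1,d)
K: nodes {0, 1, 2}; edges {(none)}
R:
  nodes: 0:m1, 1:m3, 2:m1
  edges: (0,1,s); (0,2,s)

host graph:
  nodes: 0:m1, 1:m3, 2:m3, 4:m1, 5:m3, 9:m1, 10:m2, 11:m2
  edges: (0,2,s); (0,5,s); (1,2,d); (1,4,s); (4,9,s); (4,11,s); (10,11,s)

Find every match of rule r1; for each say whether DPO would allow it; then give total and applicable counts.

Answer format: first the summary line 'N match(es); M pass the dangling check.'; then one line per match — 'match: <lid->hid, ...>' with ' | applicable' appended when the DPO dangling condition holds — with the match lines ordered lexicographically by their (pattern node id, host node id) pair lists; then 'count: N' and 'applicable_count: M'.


4 match(es); 2 pass the dangling check.
match: 0->0, 1->2, 2->1
match: 0->0, 1->2, 2->5
match: 0->0, 1->5, 2->1 | applicable
match: 0->0, 1->5, 2->2 | applicable
count: 4
applicable_count: 2


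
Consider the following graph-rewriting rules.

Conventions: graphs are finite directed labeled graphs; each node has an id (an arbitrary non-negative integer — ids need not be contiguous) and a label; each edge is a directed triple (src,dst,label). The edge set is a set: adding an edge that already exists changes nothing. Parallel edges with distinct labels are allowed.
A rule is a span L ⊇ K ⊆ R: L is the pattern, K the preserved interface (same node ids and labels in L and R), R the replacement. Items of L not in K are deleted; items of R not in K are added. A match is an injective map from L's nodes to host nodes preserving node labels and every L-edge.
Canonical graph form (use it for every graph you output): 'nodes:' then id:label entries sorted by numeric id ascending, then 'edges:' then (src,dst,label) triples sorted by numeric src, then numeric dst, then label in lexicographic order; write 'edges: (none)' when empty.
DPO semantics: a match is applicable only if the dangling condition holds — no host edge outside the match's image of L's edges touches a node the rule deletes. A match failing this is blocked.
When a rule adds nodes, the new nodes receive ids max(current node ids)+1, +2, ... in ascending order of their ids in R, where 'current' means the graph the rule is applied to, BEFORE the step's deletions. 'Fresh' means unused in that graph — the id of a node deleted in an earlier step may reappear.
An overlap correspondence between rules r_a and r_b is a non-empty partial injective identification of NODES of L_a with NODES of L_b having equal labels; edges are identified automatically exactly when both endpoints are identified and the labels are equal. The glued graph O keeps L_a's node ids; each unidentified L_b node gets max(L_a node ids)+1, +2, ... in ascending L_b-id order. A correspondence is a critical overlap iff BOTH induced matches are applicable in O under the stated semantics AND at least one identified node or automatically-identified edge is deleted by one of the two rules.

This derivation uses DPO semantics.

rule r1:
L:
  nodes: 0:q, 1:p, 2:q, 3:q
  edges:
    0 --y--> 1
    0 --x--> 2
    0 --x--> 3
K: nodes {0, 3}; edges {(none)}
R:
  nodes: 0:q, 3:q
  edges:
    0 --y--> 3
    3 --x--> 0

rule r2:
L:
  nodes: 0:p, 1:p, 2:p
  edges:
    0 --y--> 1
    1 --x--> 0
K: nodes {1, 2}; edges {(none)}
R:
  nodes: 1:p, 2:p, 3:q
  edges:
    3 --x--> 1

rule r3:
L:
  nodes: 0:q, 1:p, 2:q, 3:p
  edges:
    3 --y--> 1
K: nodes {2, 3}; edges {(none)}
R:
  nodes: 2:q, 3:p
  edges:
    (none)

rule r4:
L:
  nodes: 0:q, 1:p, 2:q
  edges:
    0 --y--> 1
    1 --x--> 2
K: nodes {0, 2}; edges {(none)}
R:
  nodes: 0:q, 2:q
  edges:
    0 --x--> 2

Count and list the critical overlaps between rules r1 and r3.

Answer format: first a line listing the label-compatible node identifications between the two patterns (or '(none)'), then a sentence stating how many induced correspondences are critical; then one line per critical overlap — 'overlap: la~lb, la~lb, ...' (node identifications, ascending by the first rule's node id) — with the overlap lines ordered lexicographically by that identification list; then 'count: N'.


label-compatible node identifications between L(r1) and L(r3): 0~0, 0~2, 1~1, 1~3, 2~0, 2~2, 3~0, 3~2
1 of the induced correspondences is a critical overlap of r1 and r3.
overlap: 2~2
count: 1


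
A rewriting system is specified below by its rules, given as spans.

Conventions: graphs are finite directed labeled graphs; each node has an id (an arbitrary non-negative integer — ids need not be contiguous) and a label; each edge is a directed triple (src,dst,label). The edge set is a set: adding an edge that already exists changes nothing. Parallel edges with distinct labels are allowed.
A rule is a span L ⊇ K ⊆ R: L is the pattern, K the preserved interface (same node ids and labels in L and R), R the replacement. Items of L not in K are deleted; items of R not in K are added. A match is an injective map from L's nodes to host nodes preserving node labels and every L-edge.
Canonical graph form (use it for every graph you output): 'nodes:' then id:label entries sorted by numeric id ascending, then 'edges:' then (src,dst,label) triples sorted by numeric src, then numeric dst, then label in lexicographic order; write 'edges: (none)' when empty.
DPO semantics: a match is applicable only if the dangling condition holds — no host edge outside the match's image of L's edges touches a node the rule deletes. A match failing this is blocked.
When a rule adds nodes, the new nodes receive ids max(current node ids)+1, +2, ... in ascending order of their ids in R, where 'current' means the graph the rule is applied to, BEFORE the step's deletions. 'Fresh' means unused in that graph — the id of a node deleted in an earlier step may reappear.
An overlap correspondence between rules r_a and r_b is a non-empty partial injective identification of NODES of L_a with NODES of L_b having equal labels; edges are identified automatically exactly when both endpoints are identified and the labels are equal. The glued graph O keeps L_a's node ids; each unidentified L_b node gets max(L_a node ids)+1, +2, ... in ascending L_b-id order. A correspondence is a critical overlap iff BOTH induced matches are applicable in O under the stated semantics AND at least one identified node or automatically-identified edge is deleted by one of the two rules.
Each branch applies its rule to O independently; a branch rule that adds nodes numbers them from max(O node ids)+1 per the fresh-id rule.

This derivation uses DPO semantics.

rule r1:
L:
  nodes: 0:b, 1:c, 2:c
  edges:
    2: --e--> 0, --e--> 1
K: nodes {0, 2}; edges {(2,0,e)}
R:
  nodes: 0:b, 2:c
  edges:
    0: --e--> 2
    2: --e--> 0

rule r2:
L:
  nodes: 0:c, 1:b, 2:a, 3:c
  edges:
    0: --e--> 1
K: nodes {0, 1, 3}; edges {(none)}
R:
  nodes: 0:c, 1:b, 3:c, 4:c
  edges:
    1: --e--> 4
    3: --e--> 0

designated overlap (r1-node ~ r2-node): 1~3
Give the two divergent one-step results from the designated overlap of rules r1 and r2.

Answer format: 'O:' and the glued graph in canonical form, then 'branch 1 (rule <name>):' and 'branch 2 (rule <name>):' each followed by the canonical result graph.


O:
nodes: 0:b, 1:c, 2:c, 3:c, 4:b, 5:a
edges: (2,0,e); (2,1,e); (3,4,e)
branch 1 (rule r1):
nodes: 0:b, 2:c, 3:c, 4:b, 5:a
edges: (0,2,e); (2,0,e); (3,4,e)
branch 2 (rule r2):
nodes: 0:b, 1:c, 2:c, 3:c, 4:b, 6:c
edges: (1,3,e); (2,0,e); (2,1,e); (4,6,e)


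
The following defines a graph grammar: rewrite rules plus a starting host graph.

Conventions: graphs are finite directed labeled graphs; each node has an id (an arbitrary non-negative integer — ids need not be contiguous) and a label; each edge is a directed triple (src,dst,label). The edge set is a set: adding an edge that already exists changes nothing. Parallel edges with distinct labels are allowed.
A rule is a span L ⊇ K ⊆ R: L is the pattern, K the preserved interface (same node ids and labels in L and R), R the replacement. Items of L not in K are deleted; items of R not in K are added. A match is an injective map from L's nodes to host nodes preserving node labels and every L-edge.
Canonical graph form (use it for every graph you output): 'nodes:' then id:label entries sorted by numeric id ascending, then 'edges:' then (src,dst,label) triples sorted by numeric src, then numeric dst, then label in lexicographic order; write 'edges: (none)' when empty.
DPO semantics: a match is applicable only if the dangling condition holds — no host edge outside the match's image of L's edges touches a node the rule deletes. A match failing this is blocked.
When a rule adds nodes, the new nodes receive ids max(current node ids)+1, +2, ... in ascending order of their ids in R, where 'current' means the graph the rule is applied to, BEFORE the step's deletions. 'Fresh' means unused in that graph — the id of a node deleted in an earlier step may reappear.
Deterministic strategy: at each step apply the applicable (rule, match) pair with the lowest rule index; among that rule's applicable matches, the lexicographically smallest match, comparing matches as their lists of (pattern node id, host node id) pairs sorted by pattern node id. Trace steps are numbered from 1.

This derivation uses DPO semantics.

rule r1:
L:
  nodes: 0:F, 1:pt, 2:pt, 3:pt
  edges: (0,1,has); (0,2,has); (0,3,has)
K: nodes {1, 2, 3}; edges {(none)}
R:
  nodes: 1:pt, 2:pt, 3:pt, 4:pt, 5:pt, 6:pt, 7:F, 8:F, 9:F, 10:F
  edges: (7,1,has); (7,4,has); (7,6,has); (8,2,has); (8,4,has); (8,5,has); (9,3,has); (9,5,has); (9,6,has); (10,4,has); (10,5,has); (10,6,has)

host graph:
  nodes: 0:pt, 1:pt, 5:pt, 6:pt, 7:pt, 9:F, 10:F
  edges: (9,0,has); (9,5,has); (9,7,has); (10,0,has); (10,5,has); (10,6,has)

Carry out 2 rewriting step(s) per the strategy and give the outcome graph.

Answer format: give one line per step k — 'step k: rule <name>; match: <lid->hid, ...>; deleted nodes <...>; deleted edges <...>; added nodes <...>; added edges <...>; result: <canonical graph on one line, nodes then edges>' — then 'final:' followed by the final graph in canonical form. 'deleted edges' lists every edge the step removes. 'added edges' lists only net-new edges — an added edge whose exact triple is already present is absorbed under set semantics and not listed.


step 1: rule r1; match: 0->9, 1->0, 2->5, 3->7; deleted nodes 9; deleted edges (9,0,has); (9,5,has); (9,7,has); added nodes 11, 12, 13, 14, 15, 16, 17; added edges (14,0,has); (14,11,has); (14,13,has); (15,5,has); (15,11,has); (15,12,has); (16,7,has); (16,12,has); (16,13,has); (17,11,has); (17,12,has); (17,13,has); result: nodes: 0:pt, 1:pt, 5:pt, 6:pt, 7:pt, 10:F, 11:pt, 12:pt, 13:pt, 14:F, 15:F, 16:F, 17:F edges: (10,0,has); (10,5,has); (10,6,has); (14,0,has); (14,11,has); (14,13,has); (15,5,has); (15,11,has); (15,12,has); (16,7,has); (16,12,has); (16,13,has); (17,11,has); (17,12,has); (17,13,has)
step 2: rule r1; match: 0->10, 1->0, 2->5, 3->6; deleted nodes 10; deleted edges (10,0,has); (10,5,has); (10,6,has); added nodes 18, 19, 20, 21, 22, 23, 24; added edges (21,0,has); (21,18,has); (21,20,has); (22,5,has); (22,18,has); (22,19,has); (23,6,has); (23,19,has); (23,20,has); (24,18,has); (24,19,has); (24,20,has); result: nodes: 0:pt, 1:pt, 5:pt, 6:pt, 7:pt, 11:pt, 12:pt, 13:pt, 14:F, 15:F, 16:F, 17:F, 18:pt, 19:pt, 20:pt, 21:F, 22:F, 23:F, 24:F edges: (14,0,has); (14,11,has); (14,13,has); (15,5,has); (15,11,has); (15,12,has); (16,7,has); (16,12,has); (16,13,has); (17,11,has); (17,12,has); (17,13,has); (21,0,has); (21,18,has); (21,20,has); (22,5,has); (22,18,has); (22,19,has); (23,6,has); (23,19,has); (23,20,has); (24,18,has); (24,19,has); (24,20,has)
final:
nodes: 0:pt, 1:pt, 5:pt, 6:pt, 7:pt, 11:pt, 12:pt, 13:pt, 14:F, 15:F, 16:F, 17:F, 18:pt, 19:pt, 20:pt, 21:F, 22:F, 23:F, 24:F
edges: (14,0,has); (14,11,has); (14,13,has); (15,5,has); (15,11,has); (15,12,has); (16,7,has); (16,12,has); (16,13,has); (17,11,has); (17,12,has); (17,13,has); (21,0,has); (21,18,has); (21,20,has); (22,5,has); (22,18,has); (22,19,has); (23,6,has); (23,19,has); (23,20,has); (24,18,has); (24,19,has); (24,20,has)


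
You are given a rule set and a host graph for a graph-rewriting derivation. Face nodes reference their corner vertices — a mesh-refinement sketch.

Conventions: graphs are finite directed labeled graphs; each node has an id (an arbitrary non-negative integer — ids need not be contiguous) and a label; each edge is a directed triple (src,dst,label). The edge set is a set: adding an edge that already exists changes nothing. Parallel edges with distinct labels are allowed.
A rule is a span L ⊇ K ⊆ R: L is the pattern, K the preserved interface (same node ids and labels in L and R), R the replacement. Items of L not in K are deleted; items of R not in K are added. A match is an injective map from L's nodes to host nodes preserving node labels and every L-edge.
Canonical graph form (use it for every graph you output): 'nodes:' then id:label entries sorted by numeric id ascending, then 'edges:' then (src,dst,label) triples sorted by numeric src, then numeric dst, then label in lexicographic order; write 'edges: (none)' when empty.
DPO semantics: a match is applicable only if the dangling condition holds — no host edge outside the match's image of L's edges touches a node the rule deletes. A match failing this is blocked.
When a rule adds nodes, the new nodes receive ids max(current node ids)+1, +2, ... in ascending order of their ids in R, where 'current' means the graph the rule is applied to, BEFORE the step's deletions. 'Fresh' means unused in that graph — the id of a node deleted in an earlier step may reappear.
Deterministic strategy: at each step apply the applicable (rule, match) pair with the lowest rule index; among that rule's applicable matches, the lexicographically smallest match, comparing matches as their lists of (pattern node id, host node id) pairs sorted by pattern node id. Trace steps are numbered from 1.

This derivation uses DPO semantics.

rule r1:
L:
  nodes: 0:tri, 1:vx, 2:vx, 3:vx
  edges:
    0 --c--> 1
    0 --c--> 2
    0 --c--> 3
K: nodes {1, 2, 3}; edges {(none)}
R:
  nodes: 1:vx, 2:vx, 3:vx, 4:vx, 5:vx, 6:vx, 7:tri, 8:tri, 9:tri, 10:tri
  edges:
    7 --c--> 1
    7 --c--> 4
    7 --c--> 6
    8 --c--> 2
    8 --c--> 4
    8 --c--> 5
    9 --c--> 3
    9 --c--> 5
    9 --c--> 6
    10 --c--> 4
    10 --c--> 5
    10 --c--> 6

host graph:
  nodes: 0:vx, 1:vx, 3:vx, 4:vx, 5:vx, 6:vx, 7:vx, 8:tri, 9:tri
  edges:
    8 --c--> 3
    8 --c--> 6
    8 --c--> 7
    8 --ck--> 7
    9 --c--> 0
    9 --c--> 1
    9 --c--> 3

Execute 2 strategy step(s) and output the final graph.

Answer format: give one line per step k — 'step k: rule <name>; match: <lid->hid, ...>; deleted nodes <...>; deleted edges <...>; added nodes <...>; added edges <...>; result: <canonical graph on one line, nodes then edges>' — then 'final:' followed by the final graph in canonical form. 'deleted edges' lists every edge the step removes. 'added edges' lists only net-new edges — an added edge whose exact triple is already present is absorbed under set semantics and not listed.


step 1: rule r1; match: 0->9, 1->0, 2->1, 3->3; deleted nodes 9; deleted edges (9,0,c); (9,1,c); (9,3,c); added nodes 10, 11, 12, 13, 14, 15, 16; added edges (13,0,c); (13,10,c); (13,12,c); (14,1,c); (14,10,c); (14,11,c); (15,3,c); (15,11,c); (15,12,c); (16,10,c); (16,11,c); (16,12,c); result: nodes: 0:vx, 1:vx, 3:vx, 4:vx, 5:vx, 6:vx, 7:vx, 8:tri, 10:vx, 11:vx, 12:vx, 13:tri, 14:tri, 15:tri, 16:tri edges: (8,3,c); (8,6,c); (8,7,c); (8,7,ck); (13,0,c); (13,10,c); (13,12,c); (14,1,c); (14,10,c); (14,11,c); (15,3,c); (15,11,c); (15,12,c); (16,10,c); (16,11,c); (16,12,c)
step 2: rule r1; match: 0->13, 1->0, 2->10, 3->12; deleted nodes 13; deleted edges (13,0,c); (13,10,c); (13,12,c); added nodes 17, 18, 19, 20, 21, 22, 23; added edges (20,0,c); (20,17,c); (20,19,c); (21,10,c); (21,17,c); (21,18,c); (22,12,c); (22,18,c); (22,19,c); (23,17,c); (23,18,c); (23,19,c); result: nodes: 0:vx, 1:vx, 3:vx, 4:vx, 5:vx, 6:vx, 7:vx, 8:tri, 10:vx, 11:vx, 12:vx, 14:tri, 15:tri, 16:tri, 17:vx, 18:vx, 19:vx, 20:tri, 21:tri, 22:tri, 23:tri edges: (8,3,c); (8,6,c); (8,7,c); (8,7,ck); (14,1,c); (14,10,c); (14,11,c); (15,3,c); (15,11,c); (15,12,c); (16,10,c); (16,11,c); (16,12,c); (20,0,c); (20,17,c); (20,19,c); (21,10,c); (21,17,c); (21,18,c); (22,12,c); (22,18,c); (22,19,c); (23,17,c); (23,18,c); (23,19,c)
final:
nodes: 0:vx, 1:vx, 3:vx, 4:vx, 5:vx, 6:vx, 7:vx, 8:tri, 10:vx, 11:vx, 12:vx, 14:tri, 15:tri, 16:tri, 17:vx, 18:vx, 19:vx, 20:tri, 21:tri, 22:tri, 23:tri
edges: (8,3,c); (8,6,c); (8,7,c); (8,7,ck); (14,1,c); (14,10,c); (14,11,c); (15,3,c); (15,11,c); (15,12,c); (16,10,c); (16,11,c); (16,12,c); (20,0,c); (20,17,c); (20,19,c); (21,10,c); (21,17,c); (21,18,c); (22,12,c); (22,18,c); (22,19,c); (23,17,c); (23,18,c); (23,19,c)


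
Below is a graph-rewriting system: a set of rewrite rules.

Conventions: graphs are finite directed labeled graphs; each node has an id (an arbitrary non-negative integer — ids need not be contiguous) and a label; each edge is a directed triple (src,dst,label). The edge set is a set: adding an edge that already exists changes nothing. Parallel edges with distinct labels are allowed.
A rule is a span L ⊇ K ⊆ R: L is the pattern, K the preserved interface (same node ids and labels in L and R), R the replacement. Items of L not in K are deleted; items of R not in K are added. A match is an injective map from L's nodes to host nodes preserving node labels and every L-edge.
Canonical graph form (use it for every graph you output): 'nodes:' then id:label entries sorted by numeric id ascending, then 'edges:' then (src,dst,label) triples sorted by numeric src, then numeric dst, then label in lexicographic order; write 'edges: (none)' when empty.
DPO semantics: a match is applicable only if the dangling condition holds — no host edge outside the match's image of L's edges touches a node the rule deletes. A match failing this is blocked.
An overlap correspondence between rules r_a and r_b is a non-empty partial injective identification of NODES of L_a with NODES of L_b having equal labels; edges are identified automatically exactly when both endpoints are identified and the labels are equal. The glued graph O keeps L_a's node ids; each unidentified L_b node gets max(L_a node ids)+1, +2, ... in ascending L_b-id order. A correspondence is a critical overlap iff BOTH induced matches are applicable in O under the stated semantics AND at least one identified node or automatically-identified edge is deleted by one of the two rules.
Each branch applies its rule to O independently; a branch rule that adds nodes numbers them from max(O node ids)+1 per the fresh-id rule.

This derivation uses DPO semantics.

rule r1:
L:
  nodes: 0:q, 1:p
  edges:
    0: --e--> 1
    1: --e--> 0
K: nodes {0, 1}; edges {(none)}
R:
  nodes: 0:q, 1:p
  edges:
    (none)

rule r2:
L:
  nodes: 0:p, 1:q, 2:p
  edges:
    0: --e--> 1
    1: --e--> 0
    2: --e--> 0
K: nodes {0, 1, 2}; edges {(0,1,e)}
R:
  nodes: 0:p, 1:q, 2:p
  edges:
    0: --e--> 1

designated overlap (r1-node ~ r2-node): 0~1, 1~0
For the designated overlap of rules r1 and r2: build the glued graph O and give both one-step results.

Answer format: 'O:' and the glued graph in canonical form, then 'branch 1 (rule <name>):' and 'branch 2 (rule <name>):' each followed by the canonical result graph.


O:
nodes: 0:q, 1:p, 2:p
edges: (0,1,e); (1,0,e); (2,1,e)
branch 1 (rule r1):
nodes: 0:q, 1:p, 2:p
edges: (2,1,e)
branch 2 (rule r2):
nodes: 0:q, 1:p, 2:p
edges: (1,0,e)


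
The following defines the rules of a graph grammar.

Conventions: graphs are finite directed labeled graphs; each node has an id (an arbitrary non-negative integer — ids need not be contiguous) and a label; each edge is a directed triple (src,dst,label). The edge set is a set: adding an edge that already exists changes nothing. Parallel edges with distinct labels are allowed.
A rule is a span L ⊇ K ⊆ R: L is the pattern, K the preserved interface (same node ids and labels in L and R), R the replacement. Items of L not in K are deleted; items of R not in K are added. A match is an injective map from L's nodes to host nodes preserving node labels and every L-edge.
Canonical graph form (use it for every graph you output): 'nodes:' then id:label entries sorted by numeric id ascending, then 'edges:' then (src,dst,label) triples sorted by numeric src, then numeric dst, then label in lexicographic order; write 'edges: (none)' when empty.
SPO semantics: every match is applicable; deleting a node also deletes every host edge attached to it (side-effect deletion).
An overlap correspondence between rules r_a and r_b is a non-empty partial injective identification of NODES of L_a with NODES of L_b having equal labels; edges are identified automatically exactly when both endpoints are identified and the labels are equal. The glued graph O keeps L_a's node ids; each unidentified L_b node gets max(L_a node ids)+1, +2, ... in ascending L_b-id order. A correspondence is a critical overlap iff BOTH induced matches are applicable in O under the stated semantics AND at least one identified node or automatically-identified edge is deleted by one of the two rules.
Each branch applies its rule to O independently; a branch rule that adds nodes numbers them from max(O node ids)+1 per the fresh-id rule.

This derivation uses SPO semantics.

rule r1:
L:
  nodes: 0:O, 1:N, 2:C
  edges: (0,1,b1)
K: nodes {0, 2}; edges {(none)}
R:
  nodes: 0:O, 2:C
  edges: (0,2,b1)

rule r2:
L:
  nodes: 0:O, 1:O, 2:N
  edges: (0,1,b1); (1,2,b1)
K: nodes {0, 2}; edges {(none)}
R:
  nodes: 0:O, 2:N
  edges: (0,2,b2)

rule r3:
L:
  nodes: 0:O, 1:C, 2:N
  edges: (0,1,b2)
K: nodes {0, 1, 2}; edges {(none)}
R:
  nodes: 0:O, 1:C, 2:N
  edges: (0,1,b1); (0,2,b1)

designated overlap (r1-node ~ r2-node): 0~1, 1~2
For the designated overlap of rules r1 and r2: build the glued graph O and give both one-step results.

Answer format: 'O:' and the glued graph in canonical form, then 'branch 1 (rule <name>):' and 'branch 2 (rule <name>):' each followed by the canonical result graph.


O:
nodes: 0:O, 1:N, 2:C, 3:O
edges: (0,1,b1); (3,0,b1)
branch 1 (rule r1):
nodes: 0:O, 2:C, 3:O
edges: (0,2,b1); (3,0,b1)
branch 2 (rule r2):
nodes: 1:N, 2:C, 3:O
edges: (3,1,b2)


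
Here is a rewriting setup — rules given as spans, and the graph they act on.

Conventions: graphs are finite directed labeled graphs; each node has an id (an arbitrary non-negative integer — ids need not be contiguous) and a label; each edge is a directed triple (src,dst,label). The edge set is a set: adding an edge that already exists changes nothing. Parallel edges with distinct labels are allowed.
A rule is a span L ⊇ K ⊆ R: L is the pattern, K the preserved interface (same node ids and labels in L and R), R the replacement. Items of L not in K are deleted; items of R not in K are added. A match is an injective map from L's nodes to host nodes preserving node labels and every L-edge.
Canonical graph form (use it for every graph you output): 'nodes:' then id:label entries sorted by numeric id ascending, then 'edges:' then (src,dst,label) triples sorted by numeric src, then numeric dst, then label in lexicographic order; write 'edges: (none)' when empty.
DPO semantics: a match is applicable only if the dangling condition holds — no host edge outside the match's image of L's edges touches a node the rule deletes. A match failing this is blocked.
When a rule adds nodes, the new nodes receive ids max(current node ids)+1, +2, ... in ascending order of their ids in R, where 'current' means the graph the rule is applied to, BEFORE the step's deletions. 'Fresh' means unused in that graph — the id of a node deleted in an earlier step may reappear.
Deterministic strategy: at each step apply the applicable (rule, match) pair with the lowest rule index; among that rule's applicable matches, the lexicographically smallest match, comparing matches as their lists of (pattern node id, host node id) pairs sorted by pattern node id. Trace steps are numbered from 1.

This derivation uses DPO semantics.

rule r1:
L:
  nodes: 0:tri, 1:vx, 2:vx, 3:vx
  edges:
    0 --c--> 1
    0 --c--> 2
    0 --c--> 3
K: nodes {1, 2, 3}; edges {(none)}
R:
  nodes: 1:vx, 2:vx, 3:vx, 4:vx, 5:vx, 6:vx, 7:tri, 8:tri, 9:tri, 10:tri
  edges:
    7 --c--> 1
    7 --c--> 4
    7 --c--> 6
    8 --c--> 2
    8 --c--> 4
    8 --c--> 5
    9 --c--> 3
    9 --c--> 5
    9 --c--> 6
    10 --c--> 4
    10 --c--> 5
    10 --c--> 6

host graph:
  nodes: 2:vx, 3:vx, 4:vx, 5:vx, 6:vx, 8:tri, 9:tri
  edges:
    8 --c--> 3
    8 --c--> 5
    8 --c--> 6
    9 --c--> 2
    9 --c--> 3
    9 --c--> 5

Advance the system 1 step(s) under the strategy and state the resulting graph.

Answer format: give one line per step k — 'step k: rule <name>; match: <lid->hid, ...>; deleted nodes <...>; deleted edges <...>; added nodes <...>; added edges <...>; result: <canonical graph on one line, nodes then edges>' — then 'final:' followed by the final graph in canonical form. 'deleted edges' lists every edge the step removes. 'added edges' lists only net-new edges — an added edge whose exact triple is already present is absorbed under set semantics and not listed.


step 1: rule r1; match: 0->8, 1->3, 2->5, 3->6; deleted nodes 8; deleted edges (8,3,c); (8,5,c); (8,6,c); added nodes 10, 11, 12, 13, 14, 15, 16; added edges (13,3,c); (13,10,c); (13,12,c); (14,5,c); (14,10,c); (14,11,c); (15,6,c); (15,11,c); (15,12,c); (16,10,c); (16,11,c); (16,12,c); result: nodes: 2:vx, 3:vx, 4:vx, 5:vx, 6:vx, 9:tri, 10:vx, 11:vx, 12:vx, 13:tri, 14:tri, 15:tri, 16:tri edges: (9,2,c); (9,3,c); (9,5,c); (13,3,c); (13,10,c); (13,12,c); (14,5,c); (14,10,c); (14,11,c); (15,6,c); (15,11,c); (15,12,c); (16,10,c); (16,11,c); (16,12,c)
final:
nodes: 2:vx, 3:vx, 4:vx, 5:vx, 6:vx, 9:tri, 10:vx, 11:vx, 12:vx, 13:tri, 14:tri, 15:tri, 16:tri
edges: (9,2,c); (9,3,c); (9,5,c); (13,3,c); (13,10,c); (13,12,c); (14,5,c); (14,10,c); (14,11,c); (15,6,c); (15,11,c); (15,12,c); (16,10,c); (16,11,c); (16,12,c)
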